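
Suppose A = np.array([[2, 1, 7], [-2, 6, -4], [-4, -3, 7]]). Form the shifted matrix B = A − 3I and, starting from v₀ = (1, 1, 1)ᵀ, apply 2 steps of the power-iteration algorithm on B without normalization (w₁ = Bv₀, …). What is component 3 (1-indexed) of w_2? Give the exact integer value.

-31

B = A − 3I has rows (-1, 1, 7); (-2, 3, -4); (-4, -3, 4)
w1 = Bv₀ = ((-1)·1 + 1·1 + 7·1; (-2)·1 + 3·1 + (-4)·1; (-4)·1 + (-3)·1 + 4·1) = (7, -3, -3)
w2 = Bw1 = ((-1)·7 + 1·(-3) + 7·(-3); (-2)·7 + 3·(-3) + (-4)·(-3); (-4)·7 + (-3)·(-3) + 4·(-3)) = (-31, -11, -31)
Requested component of w2: -31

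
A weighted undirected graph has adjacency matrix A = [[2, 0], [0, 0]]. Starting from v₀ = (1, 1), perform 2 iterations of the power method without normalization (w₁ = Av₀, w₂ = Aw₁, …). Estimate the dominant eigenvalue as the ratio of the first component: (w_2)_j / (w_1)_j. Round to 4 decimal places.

w1 = Av₀ = (2·1 + 0·1; 0·1 + 0·1) = (2, 0)
w2 = Aw1 = (2·2 + 0·0; 0·2 + 0·0) = (4, 0)
Ratio at component: 4 / 2 = 2.0000

2.0000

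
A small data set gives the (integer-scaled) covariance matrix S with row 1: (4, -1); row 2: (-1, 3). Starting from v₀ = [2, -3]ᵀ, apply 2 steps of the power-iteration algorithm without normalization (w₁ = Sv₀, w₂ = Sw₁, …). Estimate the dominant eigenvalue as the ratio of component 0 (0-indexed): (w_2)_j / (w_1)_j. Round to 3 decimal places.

5.000

w1 = Sv₀ = (11, -11)
w2 = Sw1 = (55, -44)
Ratio at component: 55 / 11 = 5.000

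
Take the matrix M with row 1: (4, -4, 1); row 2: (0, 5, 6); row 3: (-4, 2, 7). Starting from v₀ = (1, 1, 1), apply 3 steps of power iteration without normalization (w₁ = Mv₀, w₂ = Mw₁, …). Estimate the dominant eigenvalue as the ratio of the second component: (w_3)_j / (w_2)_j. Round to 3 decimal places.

8.741

w1 = Mv₀ = (4·1 + (-4)·1 + 1·1; 0·1 + 5·1 + 6·1; (-4)·1 + 2·1 + 7·1) = (1, 11, 5)
w2 = Mw1 = (4·1 + (-4)·11 + 1·5; 0·1 + 5·11 + 6·5; (-4)·1 + 2·11 + 7·5) = (-35, 85, 53)
w3 = Mw2 = (-427, 743, 681)
Ratio at component: 743 / 85 = 8.741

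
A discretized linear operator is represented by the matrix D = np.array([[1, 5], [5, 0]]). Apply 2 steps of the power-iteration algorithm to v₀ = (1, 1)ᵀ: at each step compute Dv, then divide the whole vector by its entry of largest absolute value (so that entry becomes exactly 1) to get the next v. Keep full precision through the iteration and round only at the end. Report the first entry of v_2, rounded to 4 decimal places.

Dv0 = (6.00000, 5.00000); divide by 6.00000 → v1 = (1.00000, 0.83333)
Dv1 = (5.16667, 5.00000); divide by 5.16667 → v2 = (1.00000, 0.96774)
Requested entry of v2: 31/31 = 1.0000

1.0000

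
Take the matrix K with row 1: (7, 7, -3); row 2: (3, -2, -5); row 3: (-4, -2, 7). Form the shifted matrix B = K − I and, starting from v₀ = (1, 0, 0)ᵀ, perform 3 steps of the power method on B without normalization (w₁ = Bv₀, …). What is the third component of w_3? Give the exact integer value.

-658

B = K − I has rows (6, 7, -3); (3, -3, -5); (-4, -2, 6)
w1 = Bv₀ = (6·1 + 7·0 + (-3)·0; 3·1 + (-3)·0 + (-5)·0; (-4)·1 + (-2)·0 + 6·0) = (6, 3, -4)
w2 = Bw1 = (6·6 + 7·3 + (-3)·(-4); 3·6 + (-3)·3 + (-5)·(-4); (-4)·6 + (-2)·3 + 6·(-4)) = (69, 29, -54)
w3 = Bw2 = (779, 390, -658)
Requested component of w3: -658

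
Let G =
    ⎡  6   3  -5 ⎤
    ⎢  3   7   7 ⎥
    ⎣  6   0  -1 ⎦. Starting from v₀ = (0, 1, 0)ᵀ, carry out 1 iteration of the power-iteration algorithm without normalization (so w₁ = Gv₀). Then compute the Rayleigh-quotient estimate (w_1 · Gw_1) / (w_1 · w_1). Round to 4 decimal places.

w1 = Gv₀ = (3, 7, 0)
Gw1 = (39, 58, 18)
w1·Gw1 = 3·39 + 7·58 + 0·18 = 523; w1·w1 = 3·3 + 7·7 + 0·0 = 58
λ ≈ 523/58 = 9.0172

9.0172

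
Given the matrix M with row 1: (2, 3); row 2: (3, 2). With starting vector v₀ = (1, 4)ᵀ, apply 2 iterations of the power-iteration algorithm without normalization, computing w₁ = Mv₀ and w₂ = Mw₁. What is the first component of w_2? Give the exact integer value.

w1 = Mv₀ = (2·1 + 3·4; 3·1 + 2·4) = (14, 11)
w2 = Mw1 = (2·14 + 3·11; 3·14 + 2·11) = (61, 64)
The requested component of w2 is 61.

61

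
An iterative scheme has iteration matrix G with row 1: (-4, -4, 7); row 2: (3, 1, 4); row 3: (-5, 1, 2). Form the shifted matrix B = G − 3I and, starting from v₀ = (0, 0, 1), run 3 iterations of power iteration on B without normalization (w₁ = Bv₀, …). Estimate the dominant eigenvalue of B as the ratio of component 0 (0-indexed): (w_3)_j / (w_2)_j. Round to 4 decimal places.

B = G − 3I has rows (-7, -4, 7); (3, -2, 4); (-5, 1, -1)
w1 = Bv₀ = ((-7)·0 + (-4)·0 + 7·1; 3·0 + (-2)·0 + 4·1; (-5)·0 + 1·0 + (-1)·1) = (7, 4, -1)
w2 = Bw1 = ((-7)·7 + (-4)·4 + 7·(-1); 3·7 + (-2)·4 + 4·(-1); (-5)·7 + 1·4 + (-1)·(-1)) = (-72, 9, -30)
w3 = Bw2 = (258, -354, 399)
Ratio: 258/-72 = -3.5833

μ ≈ -3.5833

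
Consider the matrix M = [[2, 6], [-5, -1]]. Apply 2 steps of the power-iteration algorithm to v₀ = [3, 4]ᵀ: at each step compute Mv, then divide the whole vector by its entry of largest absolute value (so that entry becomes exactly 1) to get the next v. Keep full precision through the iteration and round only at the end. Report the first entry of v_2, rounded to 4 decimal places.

0.4122

Mv0 = (30.00000, -19.00000); divide by 30.00000 → v1 = (1.00000, -0.63333)
Mv1 = (-1.80000, -4.36667); divide by -4.36667 → v2 = (0.41221, 1.00000)
Requested entry of v2: -54/-131 = 0.4122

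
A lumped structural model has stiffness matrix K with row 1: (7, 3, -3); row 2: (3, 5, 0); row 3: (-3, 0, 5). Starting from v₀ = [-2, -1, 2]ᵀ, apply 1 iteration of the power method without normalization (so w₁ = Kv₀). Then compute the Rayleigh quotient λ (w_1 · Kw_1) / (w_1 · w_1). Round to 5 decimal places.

w1 = Kv₀ = (-23, -11, 16)
Kw1 = (-242, -124, 149)
w1·Kw1 = (-23)·(-242) + (-11)·(-124) + 16·149 = 9314; w1·w1 = (-23)·(-23) + (-11)·(-11) + 16·16 = 906
λ ≈ 9314/906 = 10.28035

λ ≈ 10.28035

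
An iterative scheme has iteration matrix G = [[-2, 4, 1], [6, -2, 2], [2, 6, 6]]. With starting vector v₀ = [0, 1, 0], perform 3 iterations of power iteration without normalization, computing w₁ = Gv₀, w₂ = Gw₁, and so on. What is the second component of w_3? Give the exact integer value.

w1 = Gv₀ = (4, -2, 6)
w2 = Gw1 = (-10, 40, 32)
w3 = Gw2 = (212, -76, 412)
The requested component of w3 is -76.

-76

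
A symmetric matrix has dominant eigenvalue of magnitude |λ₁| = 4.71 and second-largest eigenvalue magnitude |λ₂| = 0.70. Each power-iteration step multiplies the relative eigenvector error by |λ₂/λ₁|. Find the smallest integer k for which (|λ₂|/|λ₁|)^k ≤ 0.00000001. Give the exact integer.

10

|λ₂/λ₁| = 0.70/4.71 = 0.14862
Need k ≥ ln(0.00000001) / ln(0.14862) = -18.4207 / -1.9064 ≈ 9.663
Smallest integer k satisfying the bound: 10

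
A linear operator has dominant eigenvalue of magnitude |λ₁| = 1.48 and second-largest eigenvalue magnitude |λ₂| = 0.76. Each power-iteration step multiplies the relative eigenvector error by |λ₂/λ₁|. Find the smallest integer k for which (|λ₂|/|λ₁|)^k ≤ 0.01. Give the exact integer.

7

|λ₂/λ₁| = 0.76/1.48 = 0.51351
Need k ≥ ln(0.01) / ln(0.51351) = -4.6052 / -0.6665 ≈ 6.910
Smallest integer k satisfying the bound: 7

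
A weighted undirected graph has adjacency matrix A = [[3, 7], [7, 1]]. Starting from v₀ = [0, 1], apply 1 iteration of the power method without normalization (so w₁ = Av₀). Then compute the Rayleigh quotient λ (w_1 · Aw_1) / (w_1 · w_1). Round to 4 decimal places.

4.9200

w1 = Av₀ = (3·0 + 7·1; 7·0 + 1·1) = (7, 1)
Aw1 = (28, 50)
w1·Aw1 = 7·28 + 1·50 = 246; w1·w1 = 7·7 + 1·1 = 50
λ ≈ 246/50 = 4.9200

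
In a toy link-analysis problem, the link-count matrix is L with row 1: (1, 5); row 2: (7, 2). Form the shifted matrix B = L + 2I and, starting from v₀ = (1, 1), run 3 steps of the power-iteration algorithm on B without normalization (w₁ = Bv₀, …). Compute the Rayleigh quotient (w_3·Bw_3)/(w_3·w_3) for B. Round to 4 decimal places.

μ ≈ 9.4329

B = L + 2I has rows (3, 5); (7, 4)
w1 = Bv₀ = (8, 11)
w2 = Bw1 = (79, 100)
w3 = Bw2 = (737, 953)
Bw3 = (6976, 8971)
w3·Bw3 = 13690675; w3·w3 = 1451378; μ ≈ 13690675/1451378 = 9.4329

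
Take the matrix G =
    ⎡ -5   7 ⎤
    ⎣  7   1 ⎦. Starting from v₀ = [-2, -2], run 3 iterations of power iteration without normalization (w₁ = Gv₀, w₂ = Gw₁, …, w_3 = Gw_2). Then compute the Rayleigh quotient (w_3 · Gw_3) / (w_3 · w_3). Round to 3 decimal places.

w1 = Gv₀ = ((-5)·(-2) + 7·(-2); 7·(-2) + 1·(-2)) = (-4, -16)
w2 = Gw1 = ((-5)·(-4) + 7·(-16); 7·(-4) + 1·(-16)) = (-92, -44)
w3 = Gw2 = (152, -688)
Gw3 = (-5576, 376)
w3·Gw3 = 152·(-5576) + (-688)·376 = -1106240; w3·w3 = 152·152 + (-688)·(-688) = 496448
λ ≈ -1106240/496448 = -2.228

-2.228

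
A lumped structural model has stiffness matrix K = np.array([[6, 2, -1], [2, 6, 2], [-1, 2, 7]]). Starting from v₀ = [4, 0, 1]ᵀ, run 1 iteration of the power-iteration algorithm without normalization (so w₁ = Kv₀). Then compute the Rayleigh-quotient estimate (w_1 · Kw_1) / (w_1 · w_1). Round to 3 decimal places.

w1 = Kv₀ = (6·4 + 2·0 + (-1)·1; 2·4 + 6·0 + 2·1; (-1)·4 + 2·0 + 7·1) = (23, 10, 3)
Kw1 = (155, 112, 18)
w1·Kw1 = 23·155 + 10·112 + 3·18 = 4739; w1·w1 = 23·23 + 10·10 + 3·3 = 638
λ ≈ 4739/638 = 7.428

λ ≈ 7.428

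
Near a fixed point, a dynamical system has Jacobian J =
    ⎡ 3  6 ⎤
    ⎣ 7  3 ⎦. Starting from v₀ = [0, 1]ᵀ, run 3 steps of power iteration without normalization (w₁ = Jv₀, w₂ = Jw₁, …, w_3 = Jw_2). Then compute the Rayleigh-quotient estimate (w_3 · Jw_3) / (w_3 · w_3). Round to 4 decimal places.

w1 = Jv₀ = (3·0 + 6·1; 7·0 + 3·1) = (6, 3)
w2 = Jw1 = (3·6 + 6·3; 7·6 + 3·3) = (36, 51)
w3 = Jw2 = (414, 405)
Jw3 = (3672, 4113)
w3·Jw3 = 414·3672 + 405·4113 = 3185973; w3·w3 = 414·414 + 405·405 = 335421
λ ≈ 3185973/335421 = 9.4984

9.4984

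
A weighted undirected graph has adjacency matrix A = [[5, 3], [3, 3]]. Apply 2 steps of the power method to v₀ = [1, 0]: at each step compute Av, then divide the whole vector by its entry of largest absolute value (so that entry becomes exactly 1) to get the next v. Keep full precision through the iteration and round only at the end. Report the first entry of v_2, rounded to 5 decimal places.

Av0 = (5.000000, 3.000000); divide by 5.000000 → v1 = (1.000000, 0.600000)
Av1 = (6.800000, 4.800000); divide by 6.800000 → v2 = (1.000000, 0.705882)
Requested entry of v2: 34/34 = 1.00000

1.00000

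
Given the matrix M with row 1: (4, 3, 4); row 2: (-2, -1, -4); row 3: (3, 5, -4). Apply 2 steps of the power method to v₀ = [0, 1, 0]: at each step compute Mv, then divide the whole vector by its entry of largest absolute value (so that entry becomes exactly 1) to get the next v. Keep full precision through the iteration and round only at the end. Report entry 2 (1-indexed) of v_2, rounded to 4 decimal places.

Mv0 = (3.00000, -1.00000, 5.00000); divide by 5.00000 → v1 = (0.60000, -0.20000, 1.00000)
Mv1 = (5.80000, -5.00000, -3.20000); divide by 5.80000 → v2 = (1.00000, -0.86207, -0.55172)
Requested entry of v2: -25/29 = -0.8621

-0.8621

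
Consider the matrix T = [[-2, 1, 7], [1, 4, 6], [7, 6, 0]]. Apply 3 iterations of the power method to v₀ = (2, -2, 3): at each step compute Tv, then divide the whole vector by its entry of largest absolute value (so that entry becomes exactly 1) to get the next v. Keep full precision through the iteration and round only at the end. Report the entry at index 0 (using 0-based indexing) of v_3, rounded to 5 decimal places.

0.97349

Tv0 = (15.000000, 12.000000, 2.000000); divide by 15.000000 → v1 = (1.000000, 0.800000, 0.133333)
Tv1 = (-0.266667, 5.000000, 11.800000); divide by 11.800000 → v2 = (-0.022599, 0.423729, 1.000000)
Tv2 = (7.468927, 7.672316, 2.384181); divide by 7.672316 → v3 = (0.973490, 1.000000, 0.310751)
Requested entry of v3: 1322/1358 = 0.97349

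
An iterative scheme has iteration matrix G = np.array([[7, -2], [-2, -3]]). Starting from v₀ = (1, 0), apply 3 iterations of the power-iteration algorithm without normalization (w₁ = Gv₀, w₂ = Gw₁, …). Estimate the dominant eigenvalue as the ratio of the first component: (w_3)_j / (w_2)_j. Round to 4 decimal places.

λ ≈ 7.3019

w1 = Gv₀ = (7·1 + (-2)·0; (-2)·1 + (-3)·0) = (7, -2)
w2 = Gw1 = (7·7 + (-2)·(-2); (-2)·7 + (-3)·(-2)) = (53, -8)
w3 = Gw2 = (387, -82)
Ratio at component: 387 / 53 = 7.3019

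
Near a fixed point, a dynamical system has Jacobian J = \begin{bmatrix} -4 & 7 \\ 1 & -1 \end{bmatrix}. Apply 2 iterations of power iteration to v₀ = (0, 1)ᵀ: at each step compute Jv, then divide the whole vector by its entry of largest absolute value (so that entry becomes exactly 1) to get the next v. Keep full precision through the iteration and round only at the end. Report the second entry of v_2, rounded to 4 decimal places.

Jv0 = (7.00000, -1.00000); divide by 7.00000 → v1 = (1.00000, -0.14286)
Jv1 = (-5.00000, 1.14286); divide by -5.00000 → v2 = (1.00000, -0.22857)
Requested entry of v2: 8/-35 = -0.2286

-0.2286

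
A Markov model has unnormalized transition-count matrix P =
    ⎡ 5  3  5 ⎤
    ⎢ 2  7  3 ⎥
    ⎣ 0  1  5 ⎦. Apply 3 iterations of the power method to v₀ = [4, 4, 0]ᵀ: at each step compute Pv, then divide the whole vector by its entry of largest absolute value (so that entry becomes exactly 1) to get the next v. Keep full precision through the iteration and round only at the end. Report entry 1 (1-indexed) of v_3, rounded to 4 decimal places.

0.8895

Pv0 = (32.00000, 36.00000, 4.00000); divide by 36.00000 → v1 = (0.88889, 1.00000, 0.11111)
Pv1 = (8.00000, 9.11111, 1.55556); divide by 9.11111 → v2 = (0.87805, 1.00000, 0.17073)
Pv2 = (8.24390, 9.26829, 1.85366); divide by 9.26829 → v3 = (0.88947, 1.00000, 0.20000)
Requested entry of v3: 2704/3040 = 0.8895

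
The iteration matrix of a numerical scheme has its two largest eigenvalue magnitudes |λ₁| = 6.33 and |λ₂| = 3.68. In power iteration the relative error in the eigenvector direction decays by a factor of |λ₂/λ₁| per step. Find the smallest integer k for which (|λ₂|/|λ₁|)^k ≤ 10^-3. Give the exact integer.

13

|λ₂/λ₁| = 3.68/6.33 = 0.58136
Need k ≥ ln(10^-3) / ln(0.58136) = -6.9078 / -0.5424 ≈ 12.736
Smallest integer k satisfying the bound: 13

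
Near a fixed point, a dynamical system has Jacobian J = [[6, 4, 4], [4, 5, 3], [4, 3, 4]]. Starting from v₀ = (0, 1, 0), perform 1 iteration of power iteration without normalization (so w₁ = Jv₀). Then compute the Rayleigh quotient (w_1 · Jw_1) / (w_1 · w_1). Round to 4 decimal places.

12.0600

w1 = Jv₀ = (6·0 + 4·1 + 4·0; 4·0 + 5·1 + 3·0; 4·0 + 3·1 + 4·0) = (4, 5, 3)
Jw1 = (56, 50, 43)
w1·Jw1 = 4·56 + 5·50 + 3·43 = 603; w1·w1 = 4·4 + 5·5 + 3·3 = 50
λ ≈ 603/50 = 12.0600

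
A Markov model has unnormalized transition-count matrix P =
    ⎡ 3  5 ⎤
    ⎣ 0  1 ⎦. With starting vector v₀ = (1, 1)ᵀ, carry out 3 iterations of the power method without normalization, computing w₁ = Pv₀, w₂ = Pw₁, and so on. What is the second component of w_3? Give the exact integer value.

1

w1 = Pv₀ = (3·1 + 5·1; 0·1 + 1·1) = (8, 1)
w2 = Pw1 = (3·8 + 5·1; 0·8 + 1·1) = (29, 1)
w3 = Pw2 = (92, 1)
The requested component of w3 is 1.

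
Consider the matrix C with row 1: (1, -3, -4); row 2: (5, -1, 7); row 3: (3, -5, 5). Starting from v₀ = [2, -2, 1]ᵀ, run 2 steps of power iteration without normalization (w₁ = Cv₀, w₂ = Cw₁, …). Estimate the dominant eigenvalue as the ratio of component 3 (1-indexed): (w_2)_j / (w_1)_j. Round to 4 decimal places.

w1 = Cv₀ = (1·2 + (-3)·(-2) + (-4)·1; 5·2 + (-1)·(-2) + 7·1; 3·2 + (-5)·(-2) + 5·1) = (4, 19, 21)
w2 = Cw1 = (1·4 + (-3)·19 + (-4)·21; 5·4 + (-1)·19 + 7·21; 3·4 + (-5)·19 + 5·21) = (-137, 148, 22)
Ratio at component: 22 / 21 = 1.0476

1.0476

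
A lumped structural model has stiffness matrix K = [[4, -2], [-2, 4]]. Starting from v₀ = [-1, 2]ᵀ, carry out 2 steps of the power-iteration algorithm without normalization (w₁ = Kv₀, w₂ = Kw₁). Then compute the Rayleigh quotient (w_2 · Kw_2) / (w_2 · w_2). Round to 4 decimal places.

w1 = Kv₀ = (-8, 10)
w2 = Kw1 = (-52, 56)
Kw2 = (-320, 328)
w2·Kw2 = (-52)·(-320) + 56·328 = 35008; w2·w2 = (-52)·(-52) + 56·56 = 5840
λ ≈ 35008/5840 = 5.9945

λ ≈ 5.9945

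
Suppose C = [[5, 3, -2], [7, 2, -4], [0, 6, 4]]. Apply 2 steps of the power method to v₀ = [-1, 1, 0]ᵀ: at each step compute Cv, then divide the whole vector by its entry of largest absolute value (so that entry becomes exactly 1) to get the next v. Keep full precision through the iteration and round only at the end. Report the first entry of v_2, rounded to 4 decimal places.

0.7708

Cv0 = (-2.00000, -5.00000, 6.00000); divide by 6.00000 → v1 = (-0.33333, -0.83333, 1.00000)
Cv1 = (-6.16667, -8.00000, -1.00000); divide by -8.00000 → v2 = (0.77083, 1.00000, 0.12500)
Requested entry of v2: -37/-48 = 0.7708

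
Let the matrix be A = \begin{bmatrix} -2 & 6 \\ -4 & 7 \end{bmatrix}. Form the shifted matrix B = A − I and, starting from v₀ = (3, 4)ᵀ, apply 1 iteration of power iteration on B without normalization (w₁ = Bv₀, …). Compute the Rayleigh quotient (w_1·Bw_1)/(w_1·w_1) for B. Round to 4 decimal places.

1.4878

B = A − I has rows (-3, 6); (-4, 6)
w1 = Bv₀ = ((-3)·3 + 6·4; (-4)·3 + 6·4) = (15, 12)
Bw1 = (27, 12)
w1·Bw1 = 549; w1·w1 = 369; μ ≈ 549/369 = 1.4878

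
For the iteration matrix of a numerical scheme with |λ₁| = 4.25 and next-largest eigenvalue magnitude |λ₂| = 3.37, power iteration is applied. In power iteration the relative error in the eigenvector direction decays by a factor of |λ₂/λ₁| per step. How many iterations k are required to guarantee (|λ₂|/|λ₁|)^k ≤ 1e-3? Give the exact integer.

|λ₂/λ₁| = 3.37/4.25 = 0.79294
Need k ≥ ln(1e-3) / ln(0.79294) = -6.9078 / -0.2320 ≈ 29.774
Smallest integer k satisfying the bound: 30

30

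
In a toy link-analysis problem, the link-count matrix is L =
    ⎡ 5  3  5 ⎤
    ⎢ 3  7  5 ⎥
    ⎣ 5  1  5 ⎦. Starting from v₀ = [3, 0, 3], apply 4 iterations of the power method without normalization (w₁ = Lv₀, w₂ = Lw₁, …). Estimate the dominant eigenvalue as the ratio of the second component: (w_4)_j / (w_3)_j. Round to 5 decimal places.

λ ≈ 13.00000

w1 = Lv₀ = (30, 24, 30)
w2 = Lw1 = (372, 408, 324)
w3 = Lw2 = (4704, 5592, 3888)
w4 = Lw3 = (59736, 72696, 48552)
Ratio at component: 72696 / 5592 = 13.00000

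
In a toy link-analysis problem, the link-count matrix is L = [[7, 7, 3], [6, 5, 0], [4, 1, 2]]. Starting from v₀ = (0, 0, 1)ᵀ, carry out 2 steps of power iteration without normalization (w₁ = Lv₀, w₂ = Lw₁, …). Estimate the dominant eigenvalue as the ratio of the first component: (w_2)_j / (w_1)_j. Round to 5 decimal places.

9.00000

w1 = Lv₀ = (7·0 + 7·0 + 3·1; 6·0 + 5·0 + 0·1; 4·0 + 1·0 + 2·1) = (3, 0, 2)
w2 = Lw1 = (7·3 + 7·0 + 3·2; 6·3 + 5·0 + 0·2; 4·3 + 1·0 + 2·2) = (27, 18, 16)
Ratio at component: 27 / 3 = 9.00000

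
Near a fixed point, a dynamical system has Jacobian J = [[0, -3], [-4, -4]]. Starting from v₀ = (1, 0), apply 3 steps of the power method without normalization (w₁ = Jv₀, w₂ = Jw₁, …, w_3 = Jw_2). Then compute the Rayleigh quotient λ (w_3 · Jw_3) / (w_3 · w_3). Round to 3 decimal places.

w1 = Jv₀ = (0, -4)
w2 = Jw1 = (12, 16)
w3 = Jw2 = (-48, -112)
Jw3 = (336, 640)
w3·Jw3 = (-48)·336 + (-112)·640 = -87808; w3·w3 = (-48)·(-48) + (-112)·(-112) = 14848
λ ≈ -87808/14848 = -5.914

-5.914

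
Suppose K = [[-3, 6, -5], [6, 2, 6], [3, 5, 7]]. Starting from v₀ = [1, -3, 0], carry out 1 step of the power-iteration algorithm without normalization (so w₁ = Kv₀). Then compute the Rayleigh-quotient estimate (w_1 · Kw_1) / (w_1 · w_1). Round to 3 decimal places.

w1 = Kv₀ = ((-3)·1 + 6·(-3) + (-5)·0; 6·1 + 2·(-3) + 6·0; 3·1 + 5·(-3) + 7·0) = (-21, 0, -12)
Kw1 = (123, -198, -147)
w1·Kw1 = (-21)·123 + 0·(-198) + (-12)·(-147) = -819; w1·w1 = (-21)·(-21) + 0·0 + (-12)·(-12) = 585
λ ≈ -819/585 = -1.400

λ ≈ -1.400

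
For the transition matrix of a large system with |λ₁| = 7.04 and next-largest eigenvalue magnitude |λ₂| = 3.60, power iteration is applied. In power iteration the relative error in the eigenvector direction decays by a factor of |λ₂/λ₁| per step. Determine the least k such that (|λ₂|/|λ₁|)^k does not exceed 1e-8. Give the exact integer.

28

|λ₂/λ₁| = 3.60/7.04 = 0.51136
Need k ≥ ln(1e-8) / ln(0.51136) = -18.4207 / -0.6707 ≈ 27.466
Smallest integer k satisfying the bound: 28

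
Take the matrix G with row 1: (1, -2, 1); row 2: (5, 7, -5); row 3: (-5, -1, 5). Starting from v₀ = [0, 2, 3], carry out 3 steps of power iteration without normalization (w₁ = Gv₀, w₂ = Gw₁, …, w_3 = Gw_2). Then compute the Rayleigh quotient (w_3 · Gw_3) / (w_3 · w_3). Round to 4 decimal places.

λ ≈ 7.2860

w1 = Gv₀ = (1·0 + (-2)·2 + 1·3; 5·0 + 7·2 + (-5)·3; (-5)·0 + (-1)·2 + 5·3) = (-1, -1, 13)
w2 = Gw1 = (1·(-1) + (-2)·(-1) + 1·13; 5·(-1) + 7·(-1) + (-5)·13; (-5)·(-1) + (-1)·(-1) + 5·13) = (14, -77, 71)
w3 = Gw2 = (239, -824, 362)
Gw3 = (2249, -6383, 1439)
w3·Gw3 = 239·2249 + (-824)·(-6383) + 362·1439 = 6318021; w3·w3 = 239·239 + (-824)·(-824) + 362·362 = 867141
λ ≈ 6318021/867141 = 7.2860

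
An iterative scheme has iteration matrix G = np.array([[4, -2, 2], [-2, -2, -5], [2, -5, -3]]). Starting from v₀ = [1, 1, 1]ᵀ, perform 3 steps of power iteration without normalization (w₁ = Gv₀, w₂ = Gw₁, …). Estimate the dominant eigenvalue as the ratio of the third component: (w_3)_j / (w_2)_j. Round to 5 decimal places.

λ ≈ -5.19718

w1 = Gv₀ = (4, -9, -6)
w2 = Gw1 = (22, 40, 71)
w3 = Gw2 = (150, -479, -369)
Ratio at component: -369 / 71 = -5.19718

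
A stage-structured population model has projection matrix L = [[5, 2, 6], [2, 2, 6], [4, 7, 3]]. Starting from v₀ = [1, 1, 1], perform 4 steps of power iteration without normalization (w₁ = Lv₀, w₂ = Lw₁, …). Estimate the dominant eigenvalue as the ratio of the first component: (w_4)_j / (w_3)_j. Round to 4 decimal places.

w1 = Lv₀ = (13, 10, 14)
w2 = Lw1 = (169, 130, 164)
w3 = Lw2 = (2089, 1582, 2078)
w4 = Lw3 = (26077, 19810, 25664)
Ratio at component: 26077 / 2089 = 12.4830

12.4830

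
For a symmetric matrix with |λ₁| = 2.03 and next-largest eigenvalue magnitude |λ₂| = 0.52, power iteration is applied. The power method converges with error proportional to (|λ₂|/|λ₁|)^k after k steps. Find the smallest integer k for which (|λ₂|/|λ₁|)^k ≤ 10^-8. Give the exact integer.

|λ₂/λ₁| = 0.52/2.03 = 0.25616
Need k ≥ ln(10^-8) / ln(0.25616) = -18.4207 / -1.3620 ≈ 13.525
Smallest integer k satisfying the bound: 14

14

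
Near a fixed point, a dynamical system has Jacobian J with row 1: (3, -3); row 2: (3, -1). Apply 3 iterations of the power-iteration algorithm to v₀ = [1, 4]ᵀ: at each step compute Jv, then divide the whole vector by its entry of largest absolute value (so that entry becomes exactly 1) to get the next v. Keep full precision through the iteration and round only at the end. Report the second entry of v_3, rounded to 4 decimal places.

1.0000

Jv0 = (-9.00000, -1.00000); divide by -9.00000 → v1 = (1.00000, 0.11111)
Jv1 = (2.66667, 2.88889); divide by 2.88889 → v2 = (0.92308, 1.00000)
Jv2 = (-0.23077, 1.76923); divide by 1.76923 → v3 = (-0.13043, 1.00000)
Requested entry of v3: -46/-46 = 1.0000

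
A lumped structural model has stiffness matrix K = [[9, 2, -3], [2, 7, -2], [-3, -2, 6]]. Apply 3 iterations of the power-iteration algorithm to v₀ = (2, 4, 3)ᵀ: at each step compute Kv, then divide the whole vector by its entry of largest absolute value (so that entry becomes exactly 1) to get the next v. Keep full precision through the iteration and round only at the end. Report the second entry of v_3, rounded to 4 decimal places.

0.8368

Kv0 = (17.00000, 26.00000, 4.00000); divide by 26.00000 → v1 = (0.65385, 1.00000, 0.15385)
Kv1 = (7.42308, 8.00000, -3.03846); divide by 8.00000 → v2 = (0.92788, 1.00000, -0.37981)
Kv2 = (11.49038, 9.61538, -7.06250); divide by 11.49038 → v3 = (1.00000, 0.83682, -0.61464)
Requested entry of v3: 2000/2390 = 0.8368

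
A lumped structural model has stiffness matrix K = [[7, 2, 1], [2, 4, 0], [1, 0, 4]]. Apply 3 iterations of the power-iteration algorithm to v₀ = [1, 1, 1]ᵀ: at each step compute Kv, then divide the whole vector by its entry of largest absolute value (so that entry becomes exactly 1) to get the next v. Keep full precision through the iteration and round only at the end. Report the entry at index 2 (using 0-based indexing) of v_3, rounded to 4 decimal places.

0.2847

Kv0 = (10.00000, 6.00000, 5.00000); divide by 10.00000 → v1 = (1.00000, 0.60000, 0.50000)
Kv1 = (8.70000, 4.40000, 3.00000); divide by 8.70000 → v2 = (1.00000, 0.50575, 0.34483)
Kv2 = (8.35632, 4.02299, 2.37931); divide by 8.35632 → v3 = (1.00000, 0.48143, 0.28473)
Requested entry of v3: 207/727 = 0.2847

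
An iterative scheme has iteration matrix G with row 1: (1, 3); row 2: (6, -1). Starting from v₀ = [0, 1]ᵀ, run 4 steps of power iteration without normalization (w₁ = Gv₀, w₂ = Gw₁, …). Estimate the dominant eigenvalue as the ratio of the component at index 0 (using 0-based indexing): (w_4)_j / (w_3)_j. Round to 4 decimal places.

0.0000

w1 = Gv₀ = (1·0 + 3·1; 6·0 + (-1)·1) = (3, -1)
w2 = Gw1 = (1·3 + 3·(-1); 6·3 + (-1)·(-1)) = (0, 19)
w3 = Gw2 = (57, -19)
w4 = Gw3 = (0, 361)
Ratio at component: 0 / 57 = 0.0000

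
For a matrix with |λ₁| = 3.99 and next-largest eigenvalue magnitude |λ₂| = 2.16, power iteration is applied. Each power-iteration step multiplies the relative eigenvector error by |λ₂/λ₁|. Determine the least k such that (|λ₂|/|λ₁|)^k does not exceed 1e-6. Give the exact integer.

|λ₂/λ₁| = 2.16/3.99 = 0.54135
Need k ≥ ln(1e-6) / ln(0.54135) = -13.8155 / -0.6137 ≈ 22.512
Smallest integer k satisfying the bound: 23

23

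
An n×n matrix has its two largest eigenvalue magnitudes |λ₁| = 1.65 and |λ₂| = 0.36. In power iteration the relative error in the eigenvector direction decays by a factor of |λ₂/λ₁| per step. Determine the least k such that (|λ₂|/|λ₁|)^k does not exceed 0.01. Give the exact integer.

|λ₂/λ₁| = 0.36/1.65 = 0.21818
Need k ≥ ln(0.01) / ln(0.21818) = -4.6052 / -1.5224 ≈ 3.025
Smallest integer k satisfying the bound: 4

4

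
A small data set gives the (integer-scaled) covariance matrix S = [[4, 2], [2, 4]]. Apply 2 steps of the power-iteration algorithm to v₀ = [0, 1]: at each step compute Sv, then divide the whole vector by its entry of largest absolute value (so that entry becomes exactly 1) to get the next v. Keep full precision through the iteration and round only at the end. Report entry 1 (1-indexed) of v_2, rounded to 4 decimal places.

0.8000

Sv0 = (2.00000, 4.00000); divide by 4.00000 → v1 = (0.50000, 1.00000)
Sv1 = (4.00000, 5.00000); divide by 5.00000 → v2 = (0.80000, 1.00000)
Requested entry of v2: 16/20 = 0.8000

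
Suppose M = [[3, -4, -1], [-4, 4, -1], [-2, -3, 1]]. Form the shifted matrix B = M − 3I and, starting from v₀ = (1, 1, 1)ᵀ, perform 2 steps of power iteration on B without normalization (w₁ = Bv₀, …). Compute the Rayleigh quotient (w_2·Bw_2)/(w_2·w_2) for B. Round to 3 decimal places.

B = M − 3I has rows (0, -4, -1); (-4, 1, -1); (-2, -3, -2)
w1 = Bv₀ = (0·1 + (-4)·1 + (-1)·1; (-4)·1 + 1·1 + (-1)·1; (-2)·1 + (-3)·1 + (-2)·1) = (-5, -4, -7)
w2 = Bw1 = (0·(-5) + (-4)·(-4) + (-1)·(-7); (-4)·(-5) + 1·(-4) + (-1)·(-7); (-2)·(-5) + (-3)·(-4) + (-2)·(-7)) = (23, 23, 36)
Bw2 = (-128, -105, -187)
w2·Bw2 = -12091; w2·w2 = 2354; μ ≈ -12091/2354 = -5.136

μ ≈ -5.136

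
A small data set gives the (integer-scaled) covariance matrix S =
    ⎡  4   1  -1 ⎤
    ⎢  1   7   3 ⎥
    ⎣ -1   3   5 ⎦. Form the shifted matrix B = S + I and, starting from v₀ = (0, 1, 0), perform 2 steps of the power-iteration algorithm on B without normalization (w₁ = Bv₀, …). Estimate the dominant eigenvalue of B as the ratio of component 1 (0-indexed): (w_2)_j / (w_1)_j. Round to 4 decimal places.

9.2500

B = S + I has rows (5, 1, -1); (1, 8, 3); (-1, 3, 6)
w1 = Bv₀ = (5·0 + 1·1 + (-1)·0; 1·0 + 8·1 + 3·0; (-1)·0 + 3·1 + 6·0) = (1, 8, 3)
w2 = Bw1 = (5·1 + 1·8 + (-1)·3; 1·1 + 8·8 + 3·3; (-1)·1 + 3·8 + 6·3) = (10, 74, 41)
Ratio: 74/8 = 9.2500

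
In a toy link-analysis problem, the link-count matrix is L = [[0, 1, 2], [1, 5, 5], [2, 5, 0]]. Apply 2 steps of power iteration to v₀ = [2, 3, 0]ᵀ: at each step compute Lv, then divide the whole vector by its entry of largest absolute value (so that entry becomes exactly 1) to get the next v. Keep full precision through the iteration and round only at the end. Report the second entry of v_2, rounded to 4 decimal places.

Lv0 = (3.00000, 17.00000, 19.00000); divide by 19.00000 → v1 = (0.15789, 0.89474, 1.00000)
Lv1 = (2.89474, 9.63158, 4.78947); divide by 9.63158 → v2 = (0.30055, 1.00000, 0.49727)
Requested entry of v2: 183/183 = 1.0000

1.0000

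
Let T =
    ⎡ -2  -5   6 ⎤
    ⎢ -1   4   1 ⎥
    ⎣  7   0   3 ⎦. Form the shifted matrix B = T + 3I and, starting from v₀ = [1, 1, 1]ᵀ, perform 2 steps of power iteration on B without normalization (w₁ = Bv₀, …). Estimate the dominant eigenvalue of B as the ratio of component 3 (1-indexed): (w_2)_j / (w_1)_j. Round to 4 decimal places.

μ ≈ 7.0769

B = T + 3I has rows (1, -5, 6); (-1, 7, 1); (7, 0, 6)
w1 = Bv₀ = (2, 7, 13)
w2 = Bw1 = (45, 60, 92)
Ratio: 92/13 = 7.0769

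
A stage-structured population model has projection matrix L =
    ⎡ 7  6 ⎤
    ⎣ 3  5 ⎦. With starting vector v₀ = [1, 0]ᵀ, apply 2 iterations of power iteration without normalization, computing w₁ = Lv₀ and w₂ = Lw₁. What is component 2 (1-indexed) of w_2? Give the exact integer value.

36

w1 = Lv₀ = (7, 3)
w2 = Lw1 = (67, 36)
The requested component of w2 is 36.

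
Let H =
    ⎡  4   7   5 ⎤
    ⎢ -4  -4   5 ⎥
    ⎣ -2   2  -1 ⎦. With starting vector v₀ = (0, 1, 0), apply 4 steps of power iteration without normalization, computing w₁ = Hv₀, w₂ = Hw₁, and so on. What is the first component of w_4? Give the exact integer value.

w1 = Hv₀ = (7, -4, 2)
w2 = Hw1 = (10, -2, -24)
w3 = Hw2 = (-94, -152, 0)
w4 = Hw3 = (-1440, 984, -116)
The requested component of w4 is -1440.

-1440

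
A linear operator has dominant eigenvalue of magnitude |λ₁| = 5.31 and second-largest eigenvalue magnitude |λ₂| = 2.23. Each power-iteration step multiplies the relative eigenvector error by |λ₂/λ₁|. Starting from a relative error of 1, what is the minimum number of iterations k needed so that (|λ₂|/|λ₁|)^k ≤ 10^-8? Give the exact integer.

|λ₂/λ₁| = 2.23/5.31 = 0.41996
Need k ≥ ln(10^-8) / ln(0.41996) = -18.4207 / -0.8676 ≈ 21.232
Smallest integer k satisfying the bound: 22

22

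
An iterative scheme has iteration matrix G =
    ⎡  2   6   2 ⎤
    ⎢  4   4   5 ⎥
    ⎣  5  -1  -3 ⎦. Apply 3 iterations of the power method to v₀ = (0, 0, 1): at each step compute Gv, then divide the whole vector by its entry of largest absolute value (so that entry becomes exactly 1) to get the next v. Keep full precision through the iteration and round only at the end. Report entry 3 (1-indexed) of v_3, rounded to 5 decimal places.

0.36325

Gv0 = (2.000000, 5.000000, -3.000000); divide by 5.000000 → v1 = (0.400000, 1.000000, -0.600000)
Gv1 = (5.600000, 2.600000, 2.800000); divide by 5.600000 → v2 = (1.000000, 0.464286, 0.500000)
Gv2 = (5.785714, 8.357143, 3.035714); divide by 8.357143 → v3 = (0.692308, 1.000000, 0.363248)
Requested entry of v3: 85/234 = 0.36325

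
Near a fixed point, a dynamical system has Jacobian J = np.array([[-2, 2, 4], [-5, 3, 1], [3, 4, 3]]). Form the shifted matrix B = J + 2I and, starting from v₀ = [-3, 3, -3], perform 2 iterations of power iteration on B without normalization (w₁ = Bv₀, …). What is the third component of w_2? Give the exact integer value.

B = J + 2I has rows (0, 2, 4); (-5, 5, 1); (3, 4, 5)
w1 = Bv₀ = (0·(-3) + 2·3 + 4·(-3); (-5)·(-3) + 5·3 + 1·(-3); 3·(-3) + 4·3 + 5·(-3)) = (-6, 27, -12)
w2 = Bw1 = (0·(-6) + 2·27 + 4·(-12); (-5)·(-6) + 5·27 + 1·(-12); 3·(-6) + 4·27 + 5·(-12)) = (6, 153, 30)
Requested component of w2: 30

30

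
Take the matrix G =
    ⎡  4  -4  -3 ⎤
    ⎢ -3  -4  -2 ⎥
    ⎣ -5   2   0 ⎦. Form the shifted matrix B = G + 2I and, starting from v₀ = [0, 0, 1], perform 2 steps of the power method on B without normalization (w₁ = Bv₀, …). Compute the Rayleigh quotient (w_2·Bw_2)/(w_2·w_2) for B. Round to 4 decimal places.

B = G + 2I has rows (6, -4, -3); (-3, -2, -2); (-5, 2, 2)
w1 = Bv₀ = (-3, -2, 2)
w2 = Bw1 = (-16, 9, 15)
Bw2 = (-177, 0, 128)
w2·Bw2 = 4752; w2·w2 = 562; μ ≈ 4752/562 = 8.4555

μ ≈ 8.4555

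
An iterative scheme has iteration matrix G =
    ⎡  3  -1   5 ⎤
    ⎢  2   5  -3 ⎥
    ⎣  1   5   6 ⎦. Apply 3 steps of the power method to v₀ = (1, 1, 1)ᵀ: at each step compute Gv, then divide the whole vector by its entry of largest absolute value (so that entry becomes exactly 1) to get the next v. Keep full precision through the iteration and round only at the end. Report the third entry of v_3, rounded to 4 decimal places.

0.9080

Gv0 = (7.00000, 4.00000, 12.00000); divide by 12.00000 → v1 = (0.58333, 0.33333, 1.00000)
Gv1 = (6.41667, -0.16667, 8.25000); divide by 8.25000 → v2 = (0.77778, -0.02020, 1.00000)
Gv2 = (7.35354, -1.54545, 6.67677); divide by 7.35354 → v3 = (1.00000, -0.21016, 0.90797)
Requested entry of v3: 661/728 = 0.9080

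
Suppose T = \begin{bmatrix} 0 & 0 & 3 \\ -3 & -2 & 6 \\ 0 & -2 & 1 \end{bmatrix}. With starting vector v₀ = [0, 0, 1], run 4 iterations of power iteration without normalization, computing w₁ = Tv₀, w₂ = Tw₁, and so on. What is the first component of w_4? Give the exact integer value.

w1 = Tv₀ = (0·0 + 0·0 + 3·1; (-3)·0 + (-2)·0 + 6·1; 0·0 + (-2)·0 + 1·1) = (3, 6, 1)
w2 = Tw1 = (0·3 + 0·6 + 3·1; (-3)·3 + (-2)·6 + 6·1; 0·3 + (-2)·6 + 1·1) = (3, -15, -11)
w3 = Tw2 = (-33, -45, 19)
w4 = Tw3 = (57, 303, 109)
The requested component of w4 is 57.

57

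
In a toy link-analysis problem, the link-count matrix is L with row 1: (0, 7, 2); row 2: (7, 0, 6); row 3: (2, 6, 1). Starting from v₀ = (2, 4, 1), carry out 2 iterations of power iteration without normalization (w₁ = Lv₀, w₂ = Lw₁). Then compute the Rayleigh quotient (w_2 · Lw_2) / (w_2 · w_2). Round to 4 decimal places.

λ ≈ 9.7105

w1 = Lv₀ = (0·2 + 7·4 + 2·1; 7·2 + 0·4 + 6·1; 2·2 + 6·4 + 1·1) = (30, 20, 29)
w2 = Lw1 = (0·30 + 7·20 + 2·29; 7·30 + 0·20 + 6·29; 2·30 + 6·20 + 1·29) = (198, 384, 209)
Lw2 = (3106, 2640, 2909)
w2·Lw2 = 198·3106 + 384·2640 + 209·2909 = 2236729; w2·w2 = 198·198 + 384·384 + 209·209 = 230341
λ ≈ 2236729/230341 = 9.7105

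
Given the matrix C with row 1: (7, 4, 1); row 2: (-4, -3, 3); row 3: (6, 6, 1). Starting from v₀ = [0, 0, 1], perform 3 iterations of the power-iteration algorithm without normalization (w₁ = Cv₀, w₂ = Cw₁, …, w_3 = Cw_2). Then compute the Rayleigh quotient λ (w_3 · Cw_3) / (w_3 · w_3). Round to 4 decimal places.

λ ≈ 8.8701

w1 = Cv₀ = (7·0 + 4·0 + 1·1; (-4)·0 + (-3)·0 + 3·1; 6·0 + 6·0 + 1·1) = (1, 3, 1)
w2 = Cw1 = (7·1 + 4·3 + 1·1; (-4)·1 + (-3)·3 + 3·1; 6·1 + 6·3 + 1·1) = (20, -10, 25)
w3 = Cw2 = (125, 25, 85)
Cw3 = (1060, -320, 985)
w3·Cw3 = 125·1060 + 25·(-320) + 85·985 = 208225; w3·w3 = 125·125 + 25·25 + 85·85 = 23475
λ ≈ 208225/23475 = 8.8701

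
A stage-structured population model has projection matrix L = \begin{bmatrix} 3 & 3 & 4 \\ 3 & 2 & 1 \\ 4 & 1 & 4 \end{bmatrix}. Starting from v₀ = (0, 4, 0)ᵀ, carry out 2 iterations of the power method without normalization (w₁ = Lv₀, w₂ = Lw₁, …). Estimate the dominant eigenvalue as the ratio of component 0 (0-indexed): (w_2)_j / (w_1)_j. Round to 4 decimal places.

6.3333

w1 = Lv₀ = (3·0 + 3·4 + 4·0; 3·0 + 2·4 + 1·0; 4·0 + 1·4 + 4·0) = (12, 8, 4)
w2 = Lw1 = (3·12 + 3·8 + 4·4; 3·12 + 2·8 + 1·4; 4·12 + 1·8 + 4·4) = (76, 56, 72)
Ratio at component: 76 / 12 = 6.3333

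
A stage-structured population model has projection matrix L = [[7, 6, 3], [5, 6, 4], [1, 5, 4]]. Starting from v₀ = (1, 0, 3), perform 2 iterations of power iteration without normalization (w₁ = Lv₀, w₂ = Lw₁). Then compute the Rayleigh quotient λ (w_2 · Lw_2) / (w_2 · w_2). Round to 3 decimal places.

w1 = Lv₀ = (7·1 + 6·0 + 3·3; 5·1 + 6·0 + 4·3; 1·1 + 5·0 + 4·3) = (16, 17, 13)
w2 = Lw1 = (7·16 + 6·17 + 3·13; 5·16 + 6·17 + 4·13; 1·16 + 5·17 + 4·13) = (253, 234, 153)
Lw2 = (3634, 3281, 2035)
w2·Lw2 = 253·3634 + 234·3281 + 153·2035 = 1998511; w2·w2 = 253·253 + 234·234 + 153·153 = 142174
λ ≈ 1998511/142174 = 14.057

λ ≈ 14.057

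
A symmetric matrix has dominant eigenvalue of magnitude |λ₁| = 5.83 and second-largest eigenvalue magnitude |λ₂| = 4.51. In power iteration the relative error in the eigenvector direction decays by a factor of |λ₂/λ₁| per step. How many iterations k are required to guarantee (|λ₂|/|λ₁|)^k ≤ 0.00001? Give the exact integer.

|λ₂/λ₁| = 4.51/5.83 = 0.77358
Need k ≥ ln(0.00001) / ln(0.77358) = -11.5129 / -0.2567 ≈ 44.846
Smallest integer k satisfying the bound: 45

45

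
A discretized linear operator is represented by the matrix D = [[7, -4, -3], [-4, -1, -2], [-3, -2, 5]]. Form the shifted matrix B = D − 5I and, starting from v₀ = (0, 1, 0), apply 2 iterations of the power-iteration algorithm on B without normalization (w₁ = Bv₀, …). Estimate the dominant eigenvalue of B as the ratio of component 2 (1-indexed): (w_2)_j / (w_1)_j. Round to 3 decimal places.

-9.333

B = D − 5I has rows (2, -4, -3); (-4, -6, -2); (-3, -2, 0)
w1 = Bv₀ = (-4, -6, -2)
w2 = Bw1 = (22, 56, 24)
Ratio: 56/-6 = -9.333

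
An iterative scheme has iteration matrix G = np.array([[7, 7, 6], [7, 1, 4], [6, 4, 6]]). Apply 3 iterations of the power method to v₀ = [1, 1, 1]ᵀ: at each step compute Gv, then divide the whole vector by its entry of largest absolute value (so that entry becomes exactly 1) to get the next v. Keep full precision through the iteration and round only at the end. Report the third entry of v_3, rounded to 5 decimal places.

Gv0 = (20.000000, 12.000000, 16.000000); divide by 20.000000 → v1 = (1.000000, 0.600000, 0.800000)
Gv1 = (16.000000, 10.800000, 13.200000); divide by 16.000000 → v2 = (1.000000, 0.675000, 0.825000)
Gv2 = (16.675000, 10.975000, 13.650000); divide by 16.675000 → v3 = (1.000000, 0.658171, 0.818591)
Requested entry of v3: 4368/5336 = 0.81859

0.81859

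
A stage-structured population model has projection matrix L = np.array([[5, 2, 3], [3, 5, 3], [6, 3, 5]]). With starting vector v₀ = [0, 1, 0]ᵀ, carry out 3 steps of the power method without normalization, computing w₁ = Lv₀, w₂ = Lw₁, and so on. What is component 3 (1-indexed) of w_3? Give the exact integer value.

w1 = Lv₀ = (2, 5, 3)
w2 = Lw1 = (29, 40, 42)
w3 = Lw2 = (351, 413, 504)
The requested component of w3 is 504.

504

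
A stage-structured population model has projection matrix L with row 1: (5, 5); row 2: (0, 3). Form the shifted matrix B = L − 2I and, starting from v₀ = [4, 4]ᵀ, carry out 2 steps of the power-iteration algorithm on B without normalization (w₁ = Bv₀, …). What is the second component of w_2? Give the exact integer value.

B = L − 2I has rows (3, 5); (0, 1)
w1 = Bv₀ = (32, 4)
w2 = Bw1 = (116, 4)
Requested component of w2: 4

4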